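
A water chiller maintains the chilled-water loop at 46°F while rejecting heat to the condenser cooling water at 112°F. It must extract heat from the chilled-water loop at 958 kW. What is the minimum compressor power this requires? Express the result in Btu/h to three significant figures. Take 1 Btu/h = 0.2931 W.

In absolute terms T_C = 280.93 K and T_H = 317.59 K, so ΔT = 36.67 K.
COP_Carnot = T_C/ΔT = 280.93/36.67 = 7.662.
Ẇ_min = Q̇/COP_Carnot = 958.0/7.662 = 125.0 kW = 426600 Btu/h.

427000 Btu/h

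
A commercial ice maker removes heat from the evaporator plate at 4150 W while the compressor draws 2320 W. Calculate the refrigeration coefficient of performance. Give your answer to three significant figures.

1.79

The first law gives Q̇_H = Q̇_C + Ẇ, so the three rates are Q̇_C = 4150, Q̇_H = 6470, Ẇ = 2320 W.
COP_R = Q̇_C/Ẇ = 4150/2320 = 1.789.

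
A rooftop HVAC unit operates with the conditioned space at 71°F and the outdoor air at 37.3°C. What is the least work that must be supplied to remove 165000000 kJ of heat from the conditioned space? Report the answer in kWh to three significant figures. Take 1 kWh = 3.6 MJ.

2430 kWh

In absolute terms T_C = 294.82 K and T_H = 310.45 K, so ΔT = 15.63 K.
The reversible limit is COP_R = T_C/ΔT = 18.86, so W_min = Q_C/COP = Q_C·ΔT/T_C.
W_min = 165000000 × 15.63/294.82 = 8750000 kJ = 2430 kWh.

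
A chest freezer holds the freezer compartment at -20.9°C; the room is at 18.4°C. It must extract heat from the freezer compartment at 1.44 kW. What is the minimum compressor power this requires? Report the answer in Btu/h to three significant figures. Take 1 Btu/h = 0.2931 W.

765 Btu/h

In absolute terms T_C = 252.25 K and T_H = 291.55 K, so ΔT = 39.30 K.
COP_Carnot = T_C/ΔT = 252.25/39.30 = 6.419.
Ẇ_min = Q̇/COP_Carnot = 1.440/6.419 = 0.2243 kW = 765.4 Btu/h.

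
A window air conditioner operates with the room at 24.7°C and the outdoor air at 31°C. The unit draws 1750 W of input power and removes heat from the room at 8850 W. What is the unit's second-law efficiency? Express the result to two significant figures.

0.11

COP_actual = Q̇_C/Ẇ = 8850/1750 = 5.057.
In absolute terms T_C = 297.85 K and T_H = 304.15 K, so ΔT = 6.300 K.
COP_Carnot = T_C/ΔT = 297.85/6.300 = 47.28.
η_II = COP_actual/COP_Carnot = 5.057/47.28 = 0.1070.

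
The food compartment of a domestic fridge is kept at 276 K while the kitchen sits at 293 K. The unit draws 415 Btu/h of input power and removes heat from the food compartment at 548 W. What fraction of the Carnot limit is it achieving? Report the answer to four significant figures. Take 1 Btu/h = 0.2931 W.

0.2775

Converting, Q̇_C = 548.0 W = 1870 Btu/h, so COP_actual = Q̇_C/Ẇ = 1870/415.0 = 4.505.
The reservoir spacing is ΔT = 293 − 276 = 17.00 K.
COP_Carnot = T_C/ΔT = 276.00/17.00 = 16.24.
η_II = COP_actual/COP_Carnot = 4.505/16.24 = 0.2775.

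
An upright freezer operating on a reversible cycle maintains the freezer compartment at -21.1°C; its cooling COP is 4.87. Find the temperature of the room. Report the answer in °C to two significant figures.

31 °C

COP_R = T_C/(T_H − T_C) gives T_H − T_C = T_C/COP.
With T_C = 252.05 K, T_H = 252.05 × (1 + 1/4.87) = 303.81 K.
Converting, 303.81 K = 30.66°C.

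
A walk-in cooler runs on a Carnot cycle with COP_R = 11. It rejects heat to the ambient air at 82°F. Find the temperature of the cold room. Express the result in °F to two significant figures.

37 °F

For a Carnot refrigerator COP_R = T_C/(T_H − T_C), so T_C = COP·T_H/(1 + COP).
With T_H = 300.93 K, T_C = 11 × 300.93/12.00 = 275.85 K.
Converting, 275.85 K = 36.86°F.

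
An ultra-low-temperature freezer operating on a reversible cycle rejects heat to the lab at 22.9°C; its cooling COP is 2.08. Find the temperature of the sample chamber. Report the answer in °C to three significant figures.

-73.2 °C

For a Carnot refrigerator COP_R = T_C/(T_H − T_C), so T_C = COP·T_H/(1 + COP).
With T_H = 296.05 K, T_C = 2.08 × 296.05/3.080 = 199.93 K.
Converting, 199.93 K = -73.22°C.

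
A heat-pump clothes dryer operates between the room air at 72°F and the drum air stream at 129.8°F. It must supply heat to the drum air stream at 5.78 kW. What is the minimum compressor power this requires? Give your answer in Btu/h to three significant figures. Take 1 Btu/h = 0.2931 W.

In absolute terms T_C = 295.37 K and T_H = 327.48 K, so ΔT = 32.11 K.
COP_Carnot = T_H/ΔT = 327.48/32.11 = 10.20.
Ẇ_min = Q̇/COP_Carnot = 5.780/10.20 = 0.5668 kW = 1934 Btu/h.

1930 Btu/h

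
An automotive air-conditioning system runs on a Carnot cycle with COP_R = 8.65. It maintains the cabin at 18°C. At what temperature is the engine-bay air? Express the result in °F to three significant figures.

COP_R = T_C/(T_H − T_C) gives T_H − T_C = T_C/COP.
With T_C = 291.15 K, T_H = 291.15 × (1 + 1/8.65) = 324.81 K.
Converting, 324.81 K = 124.99°F.

125 °F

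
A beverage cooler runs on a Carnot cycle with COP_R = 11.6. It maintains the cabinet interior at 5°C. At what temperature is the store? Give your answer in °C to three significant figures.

COP_R = T_C/(T_H − T_C) gives T_H − T_C = T_C/COP.
With T_C = 278.15 K, T_H = 278.15 × (1 + 1/11.6) = 302.13 K.
Converting, 302.13 K = 28.98°C.

29.0 °C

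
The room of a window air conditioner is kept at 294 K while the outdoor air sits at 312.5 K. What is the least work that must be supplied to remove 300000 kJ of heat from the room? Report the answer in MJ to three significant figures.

18.9 MJ

The reservoir spacing is ΔT = 312.5 − 294 = 18.50 K.
The reversible limit is COP_R = T_C/ΔT = 15.89, so W_min = Q_C/COP = Q_C·ΔT/T_C.
W_min = 300000 × 18.50/294.00 = 18880 kJ = 18.88 MJ.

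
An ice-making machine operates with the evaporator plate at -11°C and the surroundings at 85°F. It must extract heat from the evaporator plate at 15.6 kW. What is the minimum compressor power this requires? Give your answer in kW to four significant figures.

In absolute terms T_C = 262.15 K and T_H = 302.59 K, so ΔT = 40.44 K.
COP_Carnot = T_C/ΔT = 262.15/40.44 = 6.482.
Ẇ_min = Q̇/COP_Carnot = 15.60/6.482 = 2.407 kW.

2.407 kW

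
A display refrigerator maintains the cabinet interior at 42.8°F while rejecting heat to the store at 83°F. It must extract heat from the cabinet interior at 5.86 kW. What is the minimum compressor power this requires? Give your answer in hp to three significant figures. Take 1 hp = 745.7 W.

0.629 hp

In absolute terms T_C = 279.15 K and T_H = 301.48 K, so ΔT = 22.33 K.
COP_Carnot = T_C/ΔT = 279.15/22.33 = 12.50.
Ẇ_min = Q̇/COP_Carnot = 5.860/12.50 = 0.4688 kW = 0.6287 hp.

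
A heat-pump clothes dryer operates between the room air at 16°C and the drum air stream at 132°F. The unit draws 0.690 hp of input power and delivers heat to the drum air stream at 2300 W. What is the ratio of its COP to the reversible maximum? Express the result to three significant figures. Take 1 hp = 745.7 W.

Converting, Q̇_H = 2300 W = 3.084 hp, so COP_actual = Q̇_H/Ẇ = 3.084/0.6900 = 4.470.
In absolute terms T_C = 289.15 K and T_H = 328.71 K, so ΔT = 39.56 K.
COP_Carnot = T_H/ΔT = 328.71/39.56 = 8.310.
η_II = COP_actual/COP_Carnot = 4.470/8.310 = 0.5379.

0.538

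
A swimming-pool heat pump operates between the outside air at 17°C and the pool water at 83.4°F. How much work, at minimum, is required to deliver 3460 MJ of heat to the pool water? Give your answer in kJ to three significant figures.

133000 kJ

In absolute terms T_C = 290.15 K and T_H = 301.71 K, so ΔT = 11.56 K.
The reversible limit is COP_HP = T_H/ΔT = 26.11, so W_min = Q_H/COP = Q_H·ΔT/T_H.
W_min = 3460 × 11.56/301.71 = 132.5 MJ = 132500 kJ.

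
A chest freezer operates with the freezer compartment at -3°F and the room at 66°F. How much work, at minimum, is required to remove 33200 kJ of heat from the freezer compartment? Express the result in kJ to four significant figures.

5016 kJ

In absolute terms T_C = 253.71 K and T_H = 292.04 K, so ΔT = 38.33 K.
The reversible limit is COP_R = T_C/ΔT = 6.618, so W_min = Q_C/COP = Q_C·ΔT/T_C.
W_min = 33200 × 38.33/253.71 = 5016 kJ.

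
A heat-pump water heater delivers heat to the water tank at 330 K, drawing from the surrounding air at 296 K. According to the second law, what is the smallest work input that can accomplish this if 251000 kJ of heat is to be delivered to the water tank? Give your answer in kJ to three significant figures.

The reservoir spacing is ΔT = 330 − 296 = 34.00 K.
The reversible limit is COP_HP = T_H/ΔT = 9.706, so W_min = Q_H/COP = Q_H·ΔT/T_H.
W_min = 251000 × 34.00/330.00 = 25860 kJ.

25900 kJ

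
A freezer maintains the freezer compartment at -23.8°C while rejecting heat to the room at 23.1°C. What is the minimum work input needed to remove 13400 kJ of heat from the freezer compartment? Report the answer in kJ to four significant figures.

In absolute terms T_C = 249.35 K and T_H = 296.25 K, so ΔT = 46.90 K.
The reversible limit is COP_R = T_C/ΔT = 5.317, so W_min = Q_C/COP = Q_C·ΔT/T_C.
W_min = 13400 × 46.90/249.35 = 2520 kJ.

2520 kJ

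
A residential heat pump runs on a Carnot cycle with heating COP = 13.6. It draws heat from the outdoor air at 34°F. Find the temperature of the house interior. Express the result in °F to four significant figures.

73.18 °F

COP_HP = T_H/(T_H − T_C) rearranges to T_H = COP·T_C/(COP − 1).
With T_C = 274.26 K, T_H = 13.6 × 274.26/12.60 = 296.03 K.
Converting, 296.03 K = 73.18°F.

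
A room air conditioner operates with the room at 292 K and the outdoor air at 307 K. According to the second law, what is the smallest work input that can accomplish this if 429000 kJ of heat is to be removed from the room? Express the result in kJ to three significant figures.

22000 kJ

The reservoir spacing is ΔT = 307 − 292 = 15.00 K.
The reversible limit is COP_R = T_C/ΔT = 19.47, so W_min = Q_C/COP = Q_C·ΔT/T_C.
W_min = 429000 × 15.00/292.00 = 22040 kJ.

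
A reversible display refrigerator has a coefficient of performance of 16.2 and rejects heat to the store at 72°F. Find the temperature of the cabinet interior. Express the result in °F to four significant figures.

For a Carnot refrigerator COP_R = T_C/(T_H − T_C), so T_C = COP·T_H/(1 + COP).
With T_H = 295.37 K, T_C = 16.2 × 295.37/17.20 = 278.20 K.
Converting, 278.20 K = 41.09°F.

41.09 °F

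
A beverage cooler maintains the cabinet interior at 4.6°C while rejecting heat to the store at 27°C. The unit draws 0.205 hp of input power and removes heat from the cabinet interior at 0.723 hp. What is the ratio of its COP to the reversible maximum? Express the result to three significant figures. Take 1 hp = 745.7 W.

0.284

COP_actual = Q̇_C/Ẇ = 0.7230/0.2050 = 3.527.
In absolute terms T_C = 277.75 K and T_H = 300.15 K, so ΔT = 22.40 K.
COP_Carnot = T_C/ΔT = 277.75/22.40 = 12.40.
η_II = COP_actual/COP_Carnot = 3.527/12.40 = 0.2844.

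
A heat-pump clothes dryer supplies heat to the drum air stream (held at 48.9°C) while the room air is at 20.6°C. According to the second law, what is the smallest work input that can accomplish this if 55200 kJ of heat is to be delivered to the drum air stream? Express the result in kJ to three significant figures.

In absolute terms T_C = 293.75 K and T_H = 322.05 K, so ΔT = 28.30 K.
The reversible limit is COP_HP = T_H/ΔT = 11.38, so W_min = Q_H/COP = Q_H·ΔT/T_H.
W_min = 55200 × 28.30/322.05 = 4851 kJ.

4850 kJ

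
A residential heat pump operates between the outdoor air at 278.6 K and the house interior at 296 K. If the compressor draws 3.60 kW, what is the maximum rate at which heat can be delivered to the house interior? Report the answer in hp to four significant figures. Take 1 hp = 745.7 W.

82.13 hp

The reservoir spacing is ΔT = 296 − 278.6 = 17.40 K.
COP_Carnot = T_H/ΔT = 296.00/17.40 = 17.01.
Q̇_max = COP_Carnot × Ẇ = 17.01 × 3.600 kW = 61.24 kW = 82.13 hp.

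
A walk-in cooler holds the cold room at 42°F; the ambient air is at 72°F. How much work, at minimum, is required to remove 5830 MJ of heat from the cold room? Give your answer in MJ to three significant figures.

In absolute terms T_C = 278.71 K and T_H = 295.37 K, so ΔT = 16.67 K.
The reversible limit is COP_R = T_C/ΔT = 16.72, so W_min = Q_C/COP = Q_C·ΔT/T_C.
W_min = 5830 × 16.67/278.71 = 348.6 MJ.

349 MJ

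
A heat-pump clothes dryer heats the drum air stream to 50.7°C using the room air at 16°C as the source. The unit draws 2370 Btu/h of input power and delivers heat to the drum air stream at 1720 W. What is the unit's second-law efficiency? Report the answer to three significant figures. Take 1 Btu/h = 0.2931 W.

0.265

Converting, Q̇_H = 1720 W = 5868 Btu/h, so COP_actual = Q̇_H/Ẇ = 5868/2370 = 2.476.
In absolute terms T_C = 289.15 K and T_H = 323.85 K, so ΔT = 34.70 K.
COP_Carnot = T_H/ΔT = 323.85/34.70 = 9.333.
η_II = COP_actual/COP_Carnot = 2.476/9.333 = 0.2653.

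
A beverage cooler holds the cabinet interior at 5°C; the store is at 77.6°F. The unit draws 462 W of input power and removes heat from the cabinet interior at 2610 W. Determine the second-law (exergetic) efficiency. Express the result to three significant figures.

0.413

COP_actual = Q̇_C/Ẇ = 2610/462.0 = 5.649.
In absolute terms T_C = 278.15 K and T_H = 298.48 K, so ΔT = 20.33 K.
COP_Carnot = T_C/ΔT = 278.15/20.33 = 13.68.
η_II = COP_actual/COP_Carnot = 5.649/13.68 = 0.4130.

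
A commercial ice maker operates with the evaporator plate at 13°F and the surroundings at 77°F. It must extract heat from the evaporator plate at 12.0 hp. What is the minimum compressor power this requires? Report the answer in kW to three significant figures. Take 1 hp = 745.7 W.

In absolute terms T_C = 262.59 K and T_H = 298.15 K, so ΔT = 35.56 K.
COP_Carnot = T_C/ΔT = 262.59/35.56 = 7.385.
Ẇ_min = Q̇/COP_Carnot = 12.00/7.385 = 1.625 hp = 1.212 kW.

1.21 kW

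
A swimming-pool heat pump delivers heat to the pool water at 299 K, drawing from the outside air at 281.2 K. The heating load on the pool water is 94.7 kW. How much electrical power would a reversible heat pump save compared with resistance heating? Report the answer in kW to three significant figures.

The reservoir spacing is ΔT = 299 − 281.2 = 17.80 K.
COP_Carnot = T_H/ΔT = 299.00/17.80 = 16.80.
Resistance heating needs Ẇ_res = Q̇_H = 94.70 kW; the reversible heat pump needs only Ẇ_hp = Q̇_H/COP = 5.638 kW.
Saving = 94.70 − 5.638 = 89.06 kW.

89.1 kW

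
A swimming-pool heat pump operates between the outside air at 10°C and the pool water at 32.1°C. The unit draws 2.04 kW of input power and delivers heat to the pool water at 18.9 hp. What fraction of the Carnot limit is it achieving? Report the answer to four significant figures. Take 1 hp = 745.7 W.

0.5002

Converting, Q̇_H = 18.90 hp = 14.09 kW, so COP_actual = Q̇_H/Ẇ = 14.09/2.040 = 6.909.
In absolute terms T_C = 283.15 K and T_H = 305.25 K, so ΔT = 22.10 K.
COP_Carnot = T_H/ΔT = 305.25/22.10 = 13.81.
η_II = COP_actual/COP_Carnot = 6.909/13.81 = 0.5002.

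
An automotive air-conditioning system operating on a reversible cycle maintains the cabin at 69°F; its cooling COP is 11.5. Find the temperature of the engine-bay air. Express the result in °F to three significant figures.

115 °F

COP_R = T_C/(T_H − T_C) gives T_H − T_C = T_C/COP.
With T_C = 293.71 K, T_H = 293.71 × (1 + 1/11.5) = 319.25 K.
Converting, 319.25 K = 114.97°F.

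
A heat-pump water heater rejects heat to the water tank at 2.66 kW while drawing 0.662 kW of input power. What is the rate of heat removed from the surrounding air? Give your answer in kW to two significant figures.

2.0 kW

For a cyclic device the first law requires Q̇_H = Q̇_C + Ẇ.
Q̇_C = Q̇_H − Ẇ = 1.998 kW.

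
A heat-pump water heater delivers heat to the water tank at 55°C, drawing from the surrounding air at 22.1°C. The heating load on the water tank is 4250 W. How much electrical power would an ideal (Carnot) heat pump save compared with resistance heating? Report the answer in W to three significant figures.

3820 W

In absolute terms T_C = 295.25 K and T_H = 328.15 K, so ΔT = 32.90 K.
COP_Carnot = T_H/ΔT = 328.15/32.90 = 9.974.
Resistance heating needs Ẇ_res = Q̇_H = 4250 W; the reversible heat pump needs only Ẇ_hp = Q̇_H/COP = 426.1 W.
Saving = 4250 − 426.1 = 3824 W.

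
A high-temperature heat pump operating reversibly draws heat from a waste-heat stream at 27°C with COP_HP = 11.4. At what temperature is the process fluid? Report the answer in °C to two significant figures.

COP_HP = T_H/(T_H − T_C) rearranges to T_H = COP·T_C/(COP − 1).
With T_C = 300.15 K, T_H = 11.4 × 300.15/10.40 = 329.01 K.
Converting, 329.01 K = 55.86°C.

56 °C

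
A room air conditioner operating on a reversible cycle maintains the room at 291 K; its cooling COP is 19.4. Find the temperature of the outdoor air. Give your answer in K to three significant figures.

COP_R = T_C/(T_H − T_C) gives T_H − T_C = T_C/COP.
With T_C = 291.00 K, T_H = 291.00 × (1 + 1/19.4) = 306.00 K.

306 K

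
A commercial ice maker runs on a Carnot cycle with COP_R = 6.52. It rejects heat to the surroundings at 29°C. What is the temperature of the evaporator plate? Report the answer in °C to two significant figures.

-11 °C

For a Carnot refrigerator COP_R = T_C/(T_H − T_C), so T_C = COP·T_H/(1 + COP).
With T_H = 302.15 K, T_C = 6.52 × 302.15/7.520 = 261.97 K.
Converting, 261.97 K = -11.18°C.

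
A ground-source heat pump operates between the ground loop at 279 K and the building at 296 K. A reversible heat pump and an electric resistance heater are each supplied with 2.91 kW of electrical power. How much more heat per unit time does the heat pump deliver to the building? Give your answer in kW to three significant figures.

47.8 kW

The reservoir spacing is ΔT = 296 − 279 = 17.00 K.
COP_Carnot = T_H/ΔT = 296.00/17.00 = 17.41.
The heat pump delivers Q̇_H = COP × Ẇ = 50.67 kW; the resistance heater delivers Ẇ = 2.910 kW.
Extra = (COP − 1)·Ẇ = 47.76 kW.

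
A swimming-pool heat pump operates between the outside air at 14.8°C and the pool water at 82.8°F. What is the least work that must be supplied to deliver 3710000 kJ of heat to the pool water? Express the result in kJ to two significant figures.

170000 kJ

In absolute terms T_C = 287.95 K and T_H = 301.37 K, so ΔT = 13.42 K.
The reversible limit is COP_HP = T_H/ΔT = 22.45, so W_min = Q_H/COP = Q_H·ΔT/T_H.
W_min = 3710000 × 13.42/301.37 = 165200 kJ.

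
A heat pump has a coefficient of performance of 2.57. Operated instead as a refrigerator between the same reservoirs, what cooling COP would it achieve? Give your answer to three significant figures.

Since Q_H = Q_C + W for any cycle, COP_R = Q_C/W = Q_H/W − 1.
COP_R = 2.57 − 1 = 1.57.

1.57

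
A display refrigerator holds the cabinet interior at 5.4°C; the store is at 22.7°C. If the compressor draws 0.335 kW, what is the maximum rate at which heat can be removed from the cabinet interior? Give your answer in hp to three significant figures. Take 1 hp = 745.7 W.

In absolute terms T_C = 278.55 K and T_H = 295.85 K, so ΔT = 17.30 K.
COP_Carnot = T_C/ΔT = 278.55/17.30 = 16.10.
Q̇_max = COP_Carnot × Ẇ = 16.10 × 0.3350 kW = 5.394 kW = 7.233 hp.

7.23 hp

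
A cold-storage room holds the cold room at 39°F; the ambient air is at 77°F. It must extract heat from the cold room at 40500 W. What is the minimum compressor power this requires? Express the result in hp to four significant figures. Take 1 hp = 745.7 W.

In absolute terms T_C = 277.04 K and T_H = 298.15 K, so ΔT = 21.11 K.
COP_Carnot = T_C/ΔT = 277.04/21.11 = 13.12.
Ẇ_min = Q̇/COP_Carnot = 40500/13.12 = 3086 W = 4.139 hp.

4.139 hp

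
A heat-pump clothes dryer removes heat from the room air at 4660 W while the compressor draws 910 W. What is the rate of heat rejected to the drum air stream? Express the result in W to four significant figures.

For a cyclic device the first law requires Q̇_H = Q̇_C + Ẇ.
Q̇_H = Q̇_C + Ẇ = 5570 W.

5570 W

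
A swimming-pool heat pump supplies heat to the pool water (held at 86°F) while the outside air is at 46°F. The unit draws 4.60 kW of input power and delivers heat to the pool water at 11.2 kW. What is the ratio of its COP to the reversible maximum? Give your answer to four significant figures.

COP_actual = Q̇_H/Ẇ = 11.20/4.600 = 2.435.
In absolute terms T_C = 280.93 K and T_H = 303.15 K, so ΔT = 22.22 K.
COP_Carnot = T_H/ΔT = 303.15/22.22 = 13.64.
η_II = COP_actual/COP_Carnot = 2.435/13.64 = 0.1785.

0.1785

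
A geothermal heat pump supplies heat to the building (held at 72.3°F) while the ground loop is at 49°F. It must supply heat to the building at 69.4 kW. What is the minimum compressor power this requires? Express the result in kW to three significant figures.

In absolute terms T_C = 282.59 K and T_H = 295.54 K, so ΔT = 12.94 K.
COP_Carnot = T_H/ΔT = 295.54/12.94 = 22.83.
Ẇ_min = Q̇/COP_Carnot = 69.40/22.83 = 3.040 kW.

3.04 kW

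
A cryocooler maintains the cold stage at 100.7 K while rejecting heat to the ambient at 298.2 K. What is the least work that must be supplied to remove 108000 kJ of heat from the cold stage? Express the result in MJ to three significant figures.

The reservoir spacing is ΔT = 298.2 − 100.7 = 197.5 K.
The reversible limit is COP_R = T_C/ΔT = 0.5099, so W_min = Q_C/COP = Q_C·ΔT/T_C.
W_min = 108000 × 197.5/100.70 = 211800 kJ = 211.8 MJ.

212 MJ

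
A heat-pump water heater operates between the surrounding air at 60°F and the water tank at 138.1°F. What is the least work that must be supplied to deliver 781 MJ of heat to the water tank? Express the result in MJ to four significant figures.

In absolute terms T_C = 288.71 K and T_H = 332.09 K, so ΔT = 43.39 K.
The reversible limit is COP_HP = T_H/ΔT = 7.654, so W_min = Q_H/COP = Q_H·ΔT/T_H.
W_min = 781.0 × 43.39/332.09 = 102.0 MJ.

102.0 MJ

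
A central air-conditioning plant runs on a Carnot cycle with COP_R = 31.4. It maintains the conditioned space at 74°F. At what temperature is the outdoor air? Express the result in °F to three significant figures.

91.0 °F

COP_R = T_C/(T_H − T_C) gives T_H − T_C = T_C/COP.
With T_C = 296.48 K, T_H = 296.48 × (1 + 1/31.4) = 305.93 K.
Converting, 305.93 K = 91.00°F.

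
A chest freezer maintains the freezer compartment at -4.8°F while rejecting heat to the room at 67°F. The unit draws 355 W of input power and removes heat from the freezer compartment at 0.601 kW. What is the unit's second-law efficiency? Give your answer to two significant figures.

Converting, Q̇_C = 0.6010 kW = 601.0 W, so COP_actual = Q̇_C/Ẇ = 601.0/355.0 = 1.693.
In absolute terms T_C = 252.71 K and T_H = 292.59 K, so ΔT = 39.89 K.
COP_Carnot = T_C/ΔT = 252.71/39.89 = 6.335.
η_II = COP_actual/COP_Carnot = 1.693/6.335 = 0.2672.

0.27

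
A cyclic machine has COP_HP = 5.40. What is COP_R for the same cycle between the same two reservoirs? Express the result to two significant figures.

Since Q_H = Q_C + W for any cycle, COP_R = Q_C/W = Q_H/W − 1.
COP_R = 5.40 − 1 = 4.40.

4.4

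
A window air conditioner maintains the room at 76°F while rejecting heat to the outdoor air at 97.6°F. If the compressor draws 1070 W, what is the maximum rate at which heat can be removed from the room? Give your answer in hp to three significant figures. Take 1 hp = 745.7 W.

In absolute terms T_C = 297.59 K and T_H = 309.59 K, so ΔT = 12.00 K.
COP_Carnot = T_C/ΔT = 297.59/12.00 = 24.80.
Q̇_max = COP_Carnot × Ẇ = 24.80 × 1070 W = 26540 W = 35.58 hp.

35.6 hp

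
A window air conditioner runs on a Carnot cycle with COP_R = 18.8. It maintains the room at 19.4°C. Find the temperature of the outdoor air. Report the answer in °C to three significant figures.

35.0 °C

COP_R = T_C/(T_H − T_C) gives T_H − T_C = T_C/COP.
With T_C = 292.55 K, T_H = 292.55 × (1 + 1/18.8) = 308.11 K.
Converting, 308.11 K = 34.96°C.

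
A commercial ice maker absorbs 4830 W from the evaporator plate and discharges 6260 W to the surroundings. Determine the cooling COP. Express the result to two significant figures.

The first law gives Q̇_H = Q̇_C + Ẇ, so the three rates are Q̇_C = 4830, Q̇_H = 6260, Ẇ = 1430 W.
COP_R = Q̇_C/Ẇ = 4830/1430 = 3.378.

3.4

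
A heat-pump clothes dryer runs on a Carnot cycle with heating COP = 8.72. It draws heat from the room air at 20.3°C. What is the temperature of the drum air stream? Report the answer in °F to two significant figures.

140 °F

COP_HP = T_H/(T_H − T_C) rearranges to T_H = COP·T_C/(COP − 1).
With T_C = 293.45 K, T_H = 8.72 × 293.45/7.720 = 331.46 K.
Converting, 331.46 K = 136.96°F.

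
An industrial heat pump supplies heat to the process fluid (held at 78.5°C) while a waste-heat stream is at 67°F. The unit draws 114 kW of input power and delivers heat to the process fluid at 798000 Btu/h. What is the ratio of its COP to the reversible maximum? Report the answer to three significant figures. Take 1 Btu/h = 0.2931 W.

0.345

Converting, Q̇_H = 798000 Btu/h = 233.9 kW, so COP_actual = Q̇_H/Ẇ = 233.9/114.0 = 2.052.
In absolute terms T_C = 292.59 K and T_H = 351.65 K, so ΔT = 59.06 K.
COP_Carnot = T_H/ΔT = 351.65/59.06 = 5.955.
η_II = COP_actual/COP_Carnot = 2.052/5.955 = 0.3446.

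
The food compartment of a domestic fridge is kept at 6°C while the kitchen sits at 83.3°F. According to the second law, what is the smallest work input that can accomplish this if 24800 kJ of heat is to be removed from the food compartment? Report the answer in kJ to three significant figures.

In absolute terms T_C = 279.15 K and T_H = 301.65 K, so ΔT = 22.50 K.
The reversible limit is COP_R = T_C/ΔT = 12.41, so W_min = Q_C/COP = Q_C·ΔT/T_C.
W_min = 24800 × 22.50/279.15 = 1999 kJ.

2000 kJ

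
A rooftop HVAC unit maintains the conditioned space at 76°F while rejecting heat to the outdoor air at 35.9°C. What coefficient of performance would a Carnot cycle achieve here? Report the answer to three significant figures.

In absolute terms T_C = 297.59 K and T_H = 309.05 K, so ΔT = 11.46 K.
For a reversible cycle, COP_Carnot = T_C/ΔT = 297.59/11.46 = 25.98.

26.0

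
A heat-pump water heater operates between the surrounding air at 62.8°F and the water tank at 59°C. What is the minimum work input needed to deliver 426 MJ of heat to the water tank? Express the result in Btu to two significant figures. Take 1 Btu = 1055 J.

In absolute terms T_C = 290.26 K and T_H = 332.15 K, so ΔT = 41.89 K.
The reversible limit is COP_HP = T_H/ΔT = 7.929, so W_min = Q_H/COP = Q_H·ΔT/T_H.
W_min = 426.0 × 41.89/332.15 = 53.72 MJ = 50920 Btu.

51000 Btu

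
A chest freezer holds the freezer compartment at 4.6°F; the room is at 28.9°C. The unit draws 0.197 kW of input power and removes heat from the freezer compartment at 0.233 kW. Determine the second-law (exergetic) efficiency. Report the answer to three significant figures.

COP_actual = Q̇_C/Ẇ = 0.2330/0.1970 = 1.183.
In absolute terms T_C = 257.93 K and T_H = 302.05 K, so ΔT = 44.12 K.
COP_Carnot = T_C/ΔT = 257.93/44.12 = 5.846.
η_II = COP_actual/COP_Carnot = 1.183/5.846 = 0.2023.

0.202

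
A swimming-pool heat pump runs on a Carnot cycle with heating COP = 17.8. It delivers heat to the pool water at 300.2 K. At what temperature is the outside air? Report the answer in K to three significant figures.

COP_HP = T_H/(T_H − T_C) gives T_H − T_C = T_H/COP.
With T_H = 300.20 K, T_C = 300.20 × (1 − 1/17.8) = 283.33 K.

283 K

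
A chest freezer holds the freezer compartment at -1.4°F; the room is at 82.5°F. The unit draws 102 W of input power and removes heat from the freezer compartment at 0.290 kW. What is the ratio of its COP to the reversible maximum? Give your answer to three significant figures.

0.521

Converting, Q̇_C = 0.2900 kW = 290.0 W, so COP_actual = Q̇_C/Ẇ = 290.0/102.0 = 2.843.
In absolute terms T_C = 254.59 K and T_H = 301.21 K, so ΔT = 46.61 K.
COP_Carnot = T_C/ΔT = 254.59/46.61 = 5.462.
η_II = COP_actual/COP_Carnot = 2.843/5.462 = 0.5205.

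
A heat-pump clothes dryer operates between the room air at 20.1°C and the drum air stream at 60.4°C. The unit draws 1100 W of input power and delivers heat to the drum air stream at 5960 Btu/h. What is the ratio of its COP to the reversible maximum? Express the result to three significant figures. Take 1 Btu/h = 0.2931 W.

Converting, Q̇_H = 5960 Btu/h = 1747 W, so COP_actual = Q̇_H/Ẇ = 1747/1100 = 1.588.
In absolute terms T_C = 293.25 K and T_H = 333.55 K, so ΔT = 40.30 K.
COP_Carnot = T_H/ΔT = 333.55/40.30 = 8.277.
η_II = COP_actual/COP_Carnot = 1.588/8.277 = 0.1919.

0.192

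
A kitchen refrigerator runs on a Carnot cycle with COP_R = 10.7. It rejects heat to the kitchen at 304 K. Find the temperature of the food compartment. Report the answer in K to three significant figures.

For a Carnot refrigerator COP_R = T_C/(T_H − T_C), so T_C = COP·T_H/(1 + COP).
With T_H = 304.00 K, T_C = 10.7 × 304.00/11.70 = 278.02 K.

278 K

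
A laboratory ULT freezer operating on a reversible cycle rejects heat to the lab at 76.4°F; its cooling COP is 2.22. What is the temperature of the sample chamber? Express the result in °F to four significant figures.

-90.08 °F

For a Carnot refrigerator COP_R = T_C/(T_H − T_C), so T_C = COP·T_H/(1 + COP).
With T_H = 297.82 K, T_C = 2.22 × 297.82/3.220 = 205.33 K.
Converting, 205.33 K = -90.08°F.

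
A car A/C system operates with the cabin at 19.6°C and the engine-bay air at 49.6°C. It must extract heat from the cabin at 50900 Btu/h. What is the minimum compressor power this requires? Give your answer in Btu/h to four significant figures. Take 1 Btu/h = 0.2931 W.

5216 Btu/h

In absolute terms T_C = 292.75 K and T_H = 322.75 K, so ΔT = 30.00 K.
COP_Carnot = T_C/ΔT = 292.75/30.00 = 9.758.
Ẇ_min = Q̇/COP_Carnot = 50900/9.758 = 5216 Btu/h.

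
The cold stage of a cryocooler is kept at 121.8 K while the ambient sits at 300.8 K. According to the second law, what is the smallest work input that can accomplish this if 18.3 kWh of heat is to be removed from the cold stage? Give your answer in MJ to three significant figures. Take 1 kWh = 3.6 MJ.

The reservoir spacing is ΔT = 300.8 − 121.8 = 179.0 K.
The reversible limit is COP_R = T_C/ΔT = 0.6804, so W_min = Q_C/COP = Q_C·ΔT/T_C.
W_min = 18.30 × 179.0/121.80 = 26.89 kWh = 96.82 MJ.

96.8 MJ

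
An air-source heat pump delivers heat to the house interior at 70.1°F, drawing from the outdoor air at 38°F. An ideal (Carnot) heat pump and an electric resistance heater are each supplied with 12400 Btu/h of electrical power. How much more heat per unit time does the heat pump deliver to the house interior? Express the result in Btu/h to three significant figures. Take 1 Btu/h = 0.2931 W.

192000 Btu/h

In absolute terms T_C = 276.48 K and T_H = 294.32 K, so ΔT = 17.83 K.
COP_Carnot = T_H/ΔT = 294.32/17.83 = 16.50.
The heat pump delivers Q̇_H = COP × Ẇ = 204600 Btu/h; the resistance heater delivers Ẇ = 12400 Btu/h.
Extra = (COP − 1)·Ẇ = 192200 Btu/h.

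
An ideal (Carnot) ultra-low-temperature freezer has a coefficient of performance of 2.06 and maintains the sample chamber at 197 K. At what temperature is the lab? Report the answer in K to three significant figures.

COP_R = T_C/(T_H − T_C) gives T_H − T_C = T_C/COP.
With T_C = 197.00 K, T_H = 197.00 × (1 + 1/2.06) = 292.63 K.

293 K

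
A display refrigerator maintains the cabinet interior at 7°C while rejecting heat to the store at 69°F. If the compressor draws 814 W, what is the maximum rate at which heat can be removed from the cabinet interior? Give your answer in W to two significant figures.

17000 W

In absolute terms T_C = 280.15 K and T_H = 293.71 K, so ΔT = 13.56 K.
COP_Carnot = T_C/ΔT = 280.15/13.56 = 20.67.
Q̇_max = COP_Carnot × Ẇ = 20.67 × 814.0 W = 16820 W.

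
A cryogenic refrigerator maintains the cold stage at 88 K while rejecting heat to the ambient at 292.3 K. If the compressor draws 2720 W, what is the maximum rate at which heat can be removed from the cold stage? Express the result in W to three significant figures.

1170 W

The reservoir spacing is ΔT = 292.3 − 88 = 204.3 K.
COP_Carnot = T_C/ΔT = 88.00/204.3 = 0.4307.
Q̇_max = COP_Carnot × Ẇ = 0.4307 × 2720 W = 1172 W.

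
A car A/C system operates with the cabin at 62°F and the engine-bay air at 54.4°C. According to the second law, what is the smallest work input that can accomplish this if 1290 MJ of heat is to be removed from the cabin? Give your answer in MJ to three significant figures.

In absolute terms T_C = 289.82 K and T_H = 327.55 K, so ΔT = 37.73 K.
The reversible limit is COP_R = T_C/ΔT = 7.681, so W_min = Q_C/COP = Q_C·ΔT/T_C.
W_min = 1290 × 37.73/289.82 = 168.0 MJ.

168 MJ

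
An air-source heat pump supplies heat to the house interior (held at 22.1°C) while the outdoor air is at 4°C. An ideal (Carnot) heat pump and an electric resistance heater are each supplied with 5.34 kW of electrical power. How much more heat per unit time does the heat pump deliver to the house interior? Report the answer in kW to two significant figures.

In absolute terms T_C = 277.15 K and T_H = 295.25 K, so ΔT = 18.10 K.
COP_Carnot = T_H/ΔT = 295.25/18.10 = 16.31.
The heat pump delivers Q̇_H = COP × Ẇ = 87.11 kW; the resistance heater delivers Ẇ = 5.340 kW.
Extra = (COP − 1)·Ẇ = 81.77 kW.

82 kW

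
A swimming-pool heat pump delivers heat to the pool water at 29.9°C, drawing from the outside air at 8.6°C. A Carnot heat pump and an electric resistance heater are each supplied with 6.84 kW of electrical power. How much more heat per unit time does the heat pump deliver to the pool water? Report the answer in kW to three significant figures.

In absolute terms T_C = 281.75 K and T_H = 303.05 K, so ΔT = 21.30 K.
COP_Carnot = T_H/ΔT = 303.05/21.30 = 14.23.
The heat pump delivers Q̇_H = COP × Ẇ = 97.32 kW; the resistance heater delivers Ẇ = 6.840 kW.
Extra = (COP − 1)·Ẇ = 90.48 kW.

90.5 kW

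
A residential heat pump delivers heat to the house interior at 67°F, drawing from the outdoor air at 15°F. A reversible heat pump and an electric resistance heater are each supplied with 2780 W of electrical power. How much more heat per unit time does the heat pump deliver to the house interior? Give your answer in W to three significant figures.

25400 W

In absolute terms T_C = 263.71 K and T_H = 292.59 K, so ΔT = 28.89 K.
COP_Carnot = T_H/ΔT = 292.59/28.89 = 10.13.
The heat pump delivers Q̇_H = COP × Ẇ = 28160 W; the resistance heater delivers Ẇ = 2780 W.
Extra = (COP − 1)·Ẇ = 25380 W.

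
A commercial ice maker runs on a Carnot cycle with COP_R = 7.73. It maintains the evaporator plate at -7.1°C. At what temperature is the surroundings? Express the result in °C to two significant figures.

COP_R = T_C/(T_H − T_C) gives T_H − T_C = T_C/COP.
With T_C = 266.05 K, T_H = 266.05 × (1 + 1/7.73) = 300.47 K.
Converting, 300.47 K = 27.32°C.

27 °C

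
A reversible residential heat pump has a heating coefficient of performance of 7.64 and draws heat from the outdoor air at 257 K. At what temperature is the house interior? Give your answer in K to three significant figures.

COP_HP = T_H/(T_H − T_C) rearranges to T_H = COP·T_C/(COP − 1).
With T_C = 257.00 K, T_H = 7.64 × 257.00/6.640 = 295.70 K.

296 K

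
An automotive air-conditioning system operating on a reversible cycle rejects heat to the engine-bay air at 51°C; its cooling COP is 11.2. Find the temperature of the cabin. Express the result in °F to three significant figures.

For a Carnot refrigerator COP_R = T_C/(T_H − T_C), so T_C = COP·T_H/(1 + COP).
With T_H = 324.15 K, T_C = 11.2 × 324.15/12.20 = 297.58 K.
Converting, 297.58 K = 75.97°F.

76.0 °F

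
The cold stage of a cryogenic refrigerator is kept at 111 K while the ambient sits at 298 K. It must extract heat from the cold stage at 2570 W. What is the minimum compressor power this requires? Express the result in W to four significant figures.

4330 W

The reservoir spacing is ΔT = 298 − 111 = 187.0 K.
COP_Carnot = T_C/ΔT = 111.00/187.0 = 0.5936.
Ẇ_min = Q̇/COP_Carnot = 2570/0.5936 = 4330 W.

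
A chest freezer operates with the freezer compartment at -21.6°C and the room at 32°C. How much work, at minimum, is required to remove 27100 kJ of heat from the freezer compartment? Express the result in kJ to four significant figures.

5774 kJ

In absolute terms T_C = 251.55 K and T_H = 305.15 K, so ΔT = 53.60 K.
The reversible limit is COP_R = T_C/ΔT = 4.693, so W_min = Q_C/COP = Q_C·ΔT/T_C.
W_min = 27100 × 53.60/251.55 = 5774 kJ.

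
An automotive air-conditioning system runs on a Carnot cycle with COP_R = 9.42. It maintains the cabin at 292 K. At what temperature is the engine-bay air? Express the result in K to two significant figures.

320 K

COP_R = T_C/(T_H − T_C) gives T_H − T_C = T_C/COP.
With T_C = 292.00 K, T_H = 292.00 × (1 + 1/9.42) = 323.00 K.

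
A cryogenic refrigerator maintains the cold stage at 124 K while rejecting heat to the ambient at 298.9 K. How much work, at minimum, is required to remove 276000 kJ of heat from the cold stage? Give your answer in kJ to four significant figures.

The reservoir spacing is ΔT = 298.9 − 124 = 174.9 K.
The reversible limit is COP_R = T_C/ΔT = 0.7090, so W_min = Q_C/COP = Q_C·ΔT/T_C.
W_min = 276000 × 174.9/124.00 = 389300 kJ.

389300 kJ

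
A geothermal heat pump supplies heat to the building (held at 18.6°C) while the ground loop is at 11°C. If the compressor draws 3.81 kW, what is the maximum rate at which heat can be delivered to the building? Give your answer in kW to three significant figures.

146 kW

In absolute terms T_C = 284.15 K and T_H = 291.75 K, so ΔT = 7.600 K.
COP_Carnot = T_H/ΔT = 291.75/7.600 = 38.39.
Q̇_max = COP_Carnot × Ẇ = 38.39 × 3.810 kW = 146.3 kW.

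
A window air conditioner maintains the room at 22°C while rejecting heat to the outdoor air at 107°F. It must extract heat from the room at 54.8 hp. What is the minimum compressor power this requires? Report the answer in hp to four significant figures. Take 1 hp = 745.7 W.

In absolute terms T_C = 295.15 K and T_H = 314.82 K, so ΔT = 19.67 K.
COP_Carnot = T_C/ΔT = 295.15/19.67 = 15.01.
Ẇ_min = Q̇/COP_Carnot = 54.80/15.01 = 3.651 hp.

3.651 hp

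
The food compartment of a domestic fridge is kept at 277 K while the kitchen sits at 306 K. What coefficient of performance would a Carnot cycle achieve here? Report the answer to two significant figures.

The reservoir spacing is ΔT = 306 − 277 = 29.00 K.
For a reversible cycle, COP_Carnot = T_C/ΔT = 277.00/29.00 = 9.552.

9.6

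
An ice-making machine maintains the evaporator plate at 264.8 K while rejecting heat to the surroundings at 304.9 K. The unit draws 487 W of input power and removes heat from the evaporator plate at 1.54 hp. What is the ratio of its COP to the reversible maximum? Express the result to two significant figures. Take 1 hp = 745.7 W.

Converting, Q̇_C = 1.540 hp = 1148 W, so COP_actual = Q̇_C/Ẇ = 1148/487.0 = 2.358.
The reservoir spacing is ΔT = 304.9 − 264.8 = 40.10 K.
COP_Carnot = T_C/ΔT = 264.80/40.10 = 6.603.
η_II = COP_actual/COP_Carnot = 2.358/6.603 = 0.3571.

0.36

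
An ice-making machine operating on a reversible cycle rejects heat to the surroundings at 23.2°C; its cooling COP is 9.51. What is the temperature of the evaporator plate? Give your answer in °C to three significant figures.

-5.00 °C

For a Carnot refrigerator COP_R = T_C/(T_H − T_C), so T_C = COP·T_H/(1 + COP).
With T_H = 296.35 K, T_C = 9.51 × 296.35/10.51 = 268.15 K.
Converting, 268.15 K = -5.00°C.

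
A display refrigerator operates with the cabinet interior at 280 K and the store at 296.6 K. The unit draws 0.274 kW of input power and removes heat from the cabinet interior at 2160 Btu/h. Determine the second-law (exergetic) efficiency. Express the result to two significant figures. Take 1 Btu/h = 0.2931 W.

0.14

Converting, Q̇_C = 2160 Btu/h = 0.6331 kW, so COP_actual = Q̇_C/Ẇ = 0.6331/0.2740 = 2.311.
The reservoir spacing is ΔT = 296.6 − 280 = 16.60 K.
COP_Carnot = T_C/ΔT = 280.00/16.60 = 16.87.
η_II = COP_actual/COP_Carnot = 2.311/16.87 = 0.1370.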